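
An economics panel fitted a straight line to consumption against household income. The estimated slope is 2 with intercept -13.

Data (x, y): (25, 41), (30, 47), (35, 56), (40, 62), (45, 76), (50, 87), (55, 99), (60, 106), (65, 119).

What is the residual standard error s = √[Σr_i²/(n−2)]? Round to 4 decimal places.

s = 2.7255

x=25: ŷ = -13 + 2·25 = 37; r = 41 − 37 = 4
x=30: ŷ = -13 + 2·30 = 47; r = 47 − 47 = 0
x=35: ŷ = -13 + 2·35 = 57; r = 56 − 57 = -1
x=40: ŷ = -13 + 2·40 = 67; r = 62 − 67 = -5
x=45: ŷ = -13 + 2·45 = 77; r = 76 − 77 = -1
x=50: ŷ = -13 + 2·50 = 87; r = 87 − 87 = 0
x=55: ŷ = -13 + 2·55 = 97; r = 99 − 97 = 2
x=60: ŷ = -13 + 2·60 = 107; r = 106 − 107 = -1
x=65: ŷ = -13 + 2·65 = 117; r = 119 − 117 = 2
SSE = 16 + 0 + 1 + 25 + 1 + 0 + 4 + 1 + 4 = 52
s = √(52/7) = √7.42857 ≈ 2.7255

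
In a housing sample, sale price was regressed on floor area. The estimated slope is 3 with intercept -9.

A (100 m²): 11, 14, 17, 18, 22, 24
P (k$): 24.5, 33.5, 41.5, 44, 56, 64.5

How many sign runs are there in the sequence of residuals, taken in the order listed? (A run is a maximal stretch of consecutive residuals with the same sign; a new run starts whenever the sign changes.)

A=11: ŷ = -9 + 3·11 = 24; r = 24.5 − 24 = 0.5
A=14: ŷ = -9 + 3·14 = 33; r = 33.5 − 33 = 0.5
A=17: ŷ = -9 + 3·17 = 42; r = 41.5 − 42 = -0.5
A=18: ŷ = -9 + 3·18 = 45; r = 44 − 45 = -1
A=22: ŷ = -9 + 3·22 = 57; r = 56 − 57 = -1
A=24: ŷ = -9 + 3·24 = 63; r = 64.5 − 63 = 1.5
Signs: + + − − − +
Runs: +×2, −×3, +×1 → 3

3 runs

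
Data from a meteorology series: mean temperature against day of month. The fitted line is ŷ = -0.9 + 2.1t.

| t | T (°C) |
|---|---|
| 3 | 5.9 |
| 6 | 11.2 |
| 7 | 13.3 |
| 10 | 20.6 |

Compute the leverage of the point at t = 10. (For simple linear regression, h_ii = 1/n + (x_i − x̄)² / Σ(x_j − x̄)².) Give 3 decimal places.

t̄ = (3 + 6 + 7 + 10)/4 = 6.5
Σ(t − t̄)² = 12.25 + 0.25 + 0.25 + 12.25 = 25
h = 1/4 + (3.5)²/25 = 0.25 + 0.49 = 0.740

h = 0.740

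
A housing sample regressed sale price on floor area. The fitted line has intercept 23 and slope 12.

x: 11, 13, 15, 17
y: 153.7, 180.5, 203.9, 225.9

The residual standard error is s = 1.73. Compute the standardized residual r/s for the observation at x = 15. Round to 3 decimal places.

ŷ = 23 + 12·15 = 203
r = 203.9 − 203 = 0.9
r/s = 0.9 / 1.73 = 0.520

0.520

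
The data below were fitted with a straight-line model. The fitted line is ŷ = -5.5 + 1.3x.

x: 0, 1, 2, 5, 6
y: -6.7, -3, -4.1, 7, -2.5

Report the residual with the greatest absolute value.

e = 6

x=0: ŷ = -5.5 + 1.3·0 = -5.5; e = -6.7 − (-5.5) = -1.2
x=1: ŷ = -5.5 + 1.3·1 = -4.2; e = -3 − (-4.2) = 1.2
x=2: ŷ = -5.5 + 1.3·2 = -2.9; e = -4.1 − (-2.9) = -1.2
x=5: ŷ = -5.5 + 1.3·5 = 1; e = 7 − 1 = 6
x=6: ŷ = -5.5 + 1.3·6 = 2.3; e = -2.5 − 2.3 = -4.8
Largest |e| is 6 at x = 5, residual 6.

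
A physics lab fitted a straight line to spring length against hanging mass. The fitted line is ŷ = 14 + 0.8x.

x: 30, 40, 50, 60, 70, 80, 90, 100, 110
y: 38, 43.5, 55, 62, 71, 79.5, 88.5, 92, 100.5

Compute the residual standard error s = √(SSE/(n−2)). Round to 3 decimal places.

x=30: ŷ = 14 + 0.8·30 = 38; r = 38 − 38 = 0
x=40: ŷ = 14 + 0.8·40 = 46; r = 43.5 − 46 = -2.5
x=50: ŷ = 14 + 0.8·50 = 54; r = 55 − 54 = 1
x=60: ŷ = 14 + 0.8·60 = 62; r = 62 − 62 = 0
x=70: ŷ = 14 + 0.8·70 = 70; r = 71 − 70 = 1
x=80: ŷ = 14 + 0.8·80 = 78; r = 79.5 − 78 = 1.5
x=90: ŷ = 14 + 0.8·90 = 86; r = 88.5 − 86 = 2.5
x=100: ŷ = 14 + 0.8·100 = 94; r = 92 − 94 = -2
x=110: ŷ = 14 + 0.8·110 = 102; r = 100.5 − 102 = -1.5
SSE = 0 + 6.25 + 1 + 0 + 1 + 2.25 + 6.25 + 4 + 2.25 = 23
s = √(23/7) = √3.28571 ≈ 1.813

s = 1.813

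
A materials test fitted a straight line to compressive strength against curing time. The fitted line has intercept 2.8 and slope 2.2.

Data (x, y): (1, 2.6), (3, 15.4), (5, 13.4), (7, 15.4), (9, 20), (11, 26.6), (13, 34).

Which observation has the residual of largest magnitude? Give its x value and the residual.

x = 3, r = 6

x=1: ŷ = 2.8 + 2.2·1 = 5; r = 2.6 − 5 = -2.4
x=3: ŷ = 2.8 + 2.2·3 = 9.4; r = 15.4 − 9.4 = 6
x=5: ŷ = 2.8 + 2.2·5 = 13.8; r = 13.4 − 13.8 = -0.4
x=7: ŷ = 2.8 + 2.2·7 = 18.2; r = 15.4 − 18.2 = -2.8
x=9: ŷ = 2.8 + 2.2·9 = 22.6; r = 20 − 22.6 = -2.6
x=11: ŷ = 2.8 + 2.2·11 = 27; r = 26.6 − 27 = -0.4
x=13: ŷ = 2.8 + 2.2·13 = 31.4; r = 34 − 31.4 = 2.6
Largest |r| is 6 at x = 3, residual 6.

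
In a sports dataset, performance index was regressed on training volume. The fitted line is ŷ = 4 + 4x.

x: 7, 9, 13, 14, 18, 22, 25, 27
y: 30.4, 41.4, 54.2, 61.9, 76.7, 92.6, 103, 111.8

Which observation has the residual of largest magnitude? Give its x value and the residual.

x=7: ŷ = 4 + 4·7 = 32; e = 30.4 − 32 = -1.6
x=9: ŷ = 4 + 4·9 = 40; e = 41.4 − 40 = 1.4
x=13: ŷ = 4 + 4·13 = 56; e = 54.2 − 56 = -1.8
x=14: ŷ = 4 + 4·14 = 60; e = 61.9 − 60 = 1.9
x=18: ŷ = 4 + 4·18 = 76; e = 76.7 − 76 = 0.7
x=22: ŷ = 4 + 4·22 = 92; e = 92.6 − 92 = 0.6
x=25: ŷ = 4 + 4·25 = 104; e = 103 − 104 = -1
x=27: ŷ = 4 + 4·27 = 112; e = 111.8 − 112 = -0.2
Largest |e| is 1.9 at x = 14, residual 1.9.

x = 14, e = 1.9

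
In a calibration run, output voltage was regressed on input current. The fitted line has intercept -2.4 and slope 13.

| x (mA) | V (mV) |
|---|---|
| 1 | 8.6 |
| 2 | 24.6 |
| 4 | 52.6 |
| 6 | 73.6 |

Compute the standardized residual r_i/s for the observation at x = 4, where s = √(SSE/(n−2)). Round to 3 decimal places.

1.000

x=1: ŷ = -2.4 + 13·1 = 10.6; r = 8.6 − 10.6 = -2
x=2: ŷ = -2.4 + 13·2 = 23.6; r = 24.6 − 23.6 = 1
x=4: ŷ = -2.4 + 13·4 = 49.6; r = 52.6 − 49.6 = 3
x=6: ŷ = -2.4 + 13·6 = 75.6; r = 73.6 − 75.6 = -2
SSE = 4 + 1 + 9 + 4 = 18
s = √(18/2) = 3
r/s = 3 / 3 = 1.000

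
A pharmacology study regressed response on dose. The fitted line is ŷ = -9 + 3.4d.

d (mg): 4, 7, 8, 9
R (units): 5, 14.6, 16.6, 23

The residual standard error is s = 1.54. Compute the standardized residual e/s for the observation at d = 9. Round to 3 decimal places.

0.909

ŷ = -9 + 3.4·9 = 21.6
e = 23 − 21.6 = 1.4
e/s = 1.4 / 1.54 = 0.909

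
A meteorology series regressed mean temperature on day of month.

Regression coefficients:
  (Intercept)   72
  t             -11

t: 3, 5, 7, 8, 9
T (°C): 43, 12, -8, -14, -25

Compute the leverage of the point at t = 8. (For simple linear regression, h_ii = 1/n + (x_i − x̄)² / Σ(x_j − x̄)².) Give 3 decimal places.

t̄ = (3 + 5 + 7 + 8 + 9)/5 = 6.4
Σ(t − t̄)² = 11.56 + 1.96 + 0.36 + 2.56 + 6.76 = 23.2
h = 1/5 + (1.6)²/23.2 = 0.2 + 0.110345 = 0.310

h = 0.310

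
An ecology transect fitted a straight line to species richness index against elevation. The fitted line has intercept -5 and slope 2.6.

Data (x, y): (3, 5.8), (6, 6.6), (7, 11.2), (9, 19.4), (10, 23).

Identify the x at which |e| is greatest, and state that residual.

x = 6, e = -4

x=3: ŷ = -5 + 2.6·3 = 2.8; e = 5.8 − 2.8 = 3
x=6: ŷ = -5 + 2.6·6 = 10.6; e = 6.6 − 10.6 = -4
x=7: ŷ = -5 + 2.6·7 = 13.2; e = 11.2 − 13.2 = -2
x=9: ŷ = -5 + 2.6·9 = 18.4; e = 19.4 − 18.4 = 1
x=10: ŷ = -5 + 2.6·10 = 21; e = 23 − 21 = 2
Largest |e| is 4 at x = 6, residual -4.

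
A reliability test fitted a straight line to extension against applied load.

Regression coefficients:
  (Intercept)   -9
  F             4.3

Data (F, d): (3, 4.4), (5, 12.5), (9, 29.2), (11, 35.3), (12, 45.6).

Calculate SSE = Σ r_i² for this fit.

F=3: ŷ = -9 + 4.3·3 = 3.9; r = 4.4 − 3.9 = 0.5
F=5: ŷ = -9 + 4.3·5 = 12.5; r = 12.5 − 12.5 = 0
F=9: ŷ = -9 + 4.3·9 = 29.7; r = 29.2 − 29.7 = -0.5
F=11: ŷ = -9 + 4.3·11 = 38.3; r = 35.3 − 38.3 = -3
F=12: ŷ = -9 + 4.3·12 = 42.6; r = 45.6 − 42.6 = 3
SSE = 0.25 + 0 + 0.25 + 9 + 9 = 18.5

SSE = 18.5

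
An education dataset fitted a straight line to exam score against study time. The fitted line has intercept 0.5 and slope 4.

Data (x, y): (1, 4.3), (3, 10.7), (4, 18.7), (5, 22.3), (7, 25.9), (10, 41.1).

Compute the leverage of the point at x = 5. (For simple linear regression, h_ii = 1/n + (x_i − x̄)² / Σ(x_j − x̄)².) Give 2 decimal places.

x̄ = (1 + 3 + 4 + 5 + 7 + 10)/6 = 5
Σ(x − x̄)² = 16 + 4 + 1 + 0 + 4 + 25 = 50
h = 1/6 + (0)²/50 = 0.166667 + 0 = 0.17

h = 0.17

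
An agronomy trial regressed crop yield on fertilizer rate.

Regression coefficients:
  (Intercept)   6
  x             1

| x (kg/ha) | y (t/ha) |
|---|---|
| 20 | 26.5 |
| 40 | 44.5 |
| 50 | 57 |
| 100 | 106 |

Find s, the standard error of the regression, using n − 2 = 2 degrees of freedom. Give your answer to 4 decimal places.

x=20: ŷ = 6 + 20 = 26; e = 26.5 − 26 = 0.5
x=40: ŷ = 6 + 40 = 46; e = 44.5 − 46 = -1.5
x=50: ŷ = 6 + 50 = 56; e = 57 − 56 = 1
x=100: ŷ = 6 + 100 = 106; e = 106 − 106 = 0
SSE = 0.25 + 2.25 + 1 + 0 = 3.5
s = √(3.5/2) = √1.75 ≈ 1.3229

s = 1.3229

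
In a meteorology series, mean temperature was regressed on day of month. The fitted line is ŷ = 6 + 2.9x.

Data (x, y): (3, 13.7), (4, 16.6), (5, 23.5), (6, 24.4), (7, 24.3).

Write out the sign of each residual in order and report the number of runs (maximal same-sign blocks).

x=3: ŷ = 6 + 2.9·3 = 14.7; r = 13.7 − 14.7 = -1
x=4: ŷ = 6 + 2.9·4 = 17.6; r = 16.6 − 17.6 = -1
x=5: ŷ = 6 + 2.9·5 = 20.5; r = 23.5 − 20.5 = 3
x=6: ŷ = 6 + 2.9·6 = 23.4; r = 24.4 − 23.4 = 1
x=7: ŷ = 6 + 2.9·7 = 26.3; r = 24.3 − 26.3 = -2
Signs: − − + + −
Runs: −×2, +×2, −×1 → 3

3 runs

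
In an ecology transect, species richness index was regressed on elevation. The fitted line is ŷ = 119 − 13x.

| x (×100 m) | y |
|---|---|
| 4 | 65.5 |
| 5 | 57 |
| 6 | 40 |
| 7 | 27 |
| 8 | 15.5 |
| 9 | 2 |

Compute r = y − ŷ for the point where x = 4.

ŷ = 119 − 13·4 = 67
r = 65.5 − 67 = -1.5

r = -1.5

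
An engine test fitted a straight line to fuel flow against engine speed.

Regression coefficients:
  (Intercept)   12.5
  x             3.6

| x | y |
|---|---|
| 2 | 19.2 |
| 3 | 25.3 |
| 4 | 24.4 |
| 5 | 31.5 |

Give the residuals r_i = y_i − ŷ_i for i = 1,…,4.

x=2: ŷ = 12.5 + 3.6·2 = 19.7; r = 19.2 − 19.7 = -0.5
x=3: ŷ = 12.5 + 3.6·3 = 23.3; r = 25.3 − 23.3 = 2
x=4: ŷ = 12.5 + 3.6·4 = 26.9; r = 24.4 − 26.9 = -2.5
x=5: ŷ = 12.5 + 3.6·5 = 30.5; r = 31.5 − 30.5 = 1

-0.5, 2, -2.5, 1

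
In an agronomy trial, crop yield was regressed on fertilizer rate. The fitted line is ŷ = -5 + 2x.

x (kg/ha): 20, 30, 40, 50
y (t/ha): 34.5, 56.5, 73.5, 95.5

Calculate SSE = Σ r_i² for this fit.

SSE = 5

x=20: ŷ = -5 + 2·20 = 35; r = 34.5 − 35 = -0.5
x=30: ŷ = -5 + 2·30 = 55; r = 56.5 − 55 = 1.5
x=40: ŷ = -5 + 2·40 = 75; r = 73.5 − 75 = -1.5
x=50: ŷ = -5 + 2·50 = 95; r = 95.5 − 95 = 0.5
SSE = 0.25 + 2.25 + 2.25 + 0.25 = 5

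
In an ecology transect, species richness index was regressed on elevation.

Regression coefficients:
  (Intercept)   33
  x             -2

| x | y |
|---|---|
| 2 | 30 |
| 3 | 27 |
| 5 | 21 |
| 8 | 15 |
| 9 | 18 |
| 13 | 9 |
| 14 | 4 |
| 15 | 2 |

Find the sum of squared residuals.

x=2: ŷ = 33 − 2·2 = 29; r = 30 − 29 = 1
x=3: ŷ = 33 − 2·3 = 27; r = 27 − 27 = 0
x=5: ŷ = 33 − 2·5 = 23; r = 21 − 23 = -2
x=8: ŷ = 33 − 2·8 = 17; r = 15 − 17 = -2
x=9: ŷ = 33 − 2·9 = 15; r = 18 − 15 = 3
x=13: ŷ = 33 − 2·13 = 7; r = 9 − 7 = 2
x=14: ŷ = 33 − 2·14 = 5; r = 4 − 5 = -1
x=15: ŷ = 33 − 2·15 = 3; r = 2 − 3 = -1
SSE = 1 + 0 + 4 + 4 + 9 + 4 + 1 + 1 = 24

SSE = 24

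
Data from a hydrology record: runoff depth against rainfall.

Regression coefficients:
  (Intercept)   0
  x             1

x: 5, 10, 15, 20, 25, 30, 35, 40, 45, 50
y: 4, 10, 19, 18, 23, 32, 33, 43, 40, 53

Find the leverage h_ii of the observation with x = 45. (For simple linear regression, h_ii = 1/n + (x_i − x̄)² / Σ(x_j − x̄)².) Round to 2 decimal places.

h = 0.25

x̄ = (5 + 10 + 15 + 20 + 25 + 30 + 35 + 40 + 45 + 50)/10 = 27.5
Σ(x − x̄)² = 506.25 + 306.25 + 156.25 + 56.25 + 6.25 + 6.25 + 56.25 + 156.25 + 306.25 + 506.25 = 2062.5
h = 1/10 + (17.5)²/2062.5 = 0.1 + 0.148485 = 0.25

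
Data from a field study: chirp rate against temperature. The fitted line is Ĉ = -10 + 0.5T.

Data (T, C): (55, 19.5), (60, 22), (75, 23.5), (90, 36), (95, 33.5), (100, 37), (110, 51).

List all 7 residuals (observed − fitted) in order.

T=55: Ĉ = -10 + 0.5·55 = 17.5; e = 19.5 − 17.5 = 2
T=60: Ĉ = -10 + 0.5·60 = 20; e = 22 − 20 = 2
T=75: Ĉ = -10 + 0.5·75 = 27.5; e = 23.5 − 27.5 = -4
T=90: Ĉ = -10 + 0.5·90 = 35; e = 36 − 35 = 1
T=95: Ĉ = -10 + 0.5·95 = 37.5; e = 33.5 − 37.5 = -4
T=100: Ĉ = -10 + 0.5·100 = 40; e = 37 − 40 = -3
T=110: Ĉ = -10 + 0.5·110 = 45; e = 51 − 45 = 6

2, 2, -4, 1, -4, -3, 6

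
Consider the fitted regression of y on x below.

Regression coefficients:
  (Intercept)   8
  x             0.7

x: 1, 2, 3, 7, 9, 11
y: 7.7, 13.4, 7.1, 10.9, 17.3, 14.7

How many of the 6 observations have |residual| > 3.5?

1

x=1: ŷ = 8 + 0.7·1 = 8.7; e = 7.7 − 8.7 = -1
x=2: ŷ = 8 + 0.7·2 = 9.4; e = 13.4 − 9.4 = 4
x=3: ŷ = 8 + 0.7·3 = 10.1; e = 7.1 − 10.1 = -3
x=7: ŷ = 8 + 0.7·7 = 12.9; e = 10.9 − 12.9 = -2
x=9: ŷ = 8 + 0.7·9 = 14.3; e = 17.3 − 14.3 = 3
x=11: ŷ = 8 + 0.7·11 = 15.7; e = 14.7 − 15.7 = -1
|e| > 3.5: x=2 (|e|=4) → 1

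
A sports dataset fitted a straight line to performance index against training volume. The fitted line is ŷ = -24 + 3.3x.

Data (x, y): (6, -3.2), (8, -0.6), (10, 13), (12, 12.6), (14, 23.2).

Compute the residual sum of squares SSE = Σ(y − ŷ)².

SSE = 36

x=6: ŷ = -24 + 3.3·6 = -4.2; r = -3.2 − (-4.2) = 1
x=8: ŷ = -24 + 3.3·8 = 2.4; r = -0.6 − 2.4 = -3
x=10: ŷ = -24 + 3.3·10 = 9; r = 13 − 9 = 4
x=12: ŷ = -24 + 3.3·12 = 15.6; r = 12.6 − 15.6 = -3
x=14: ŷ = -24 + 3.3·14 = 22.2; r = 23.2 − 22.2 = 1
SSE = 1 + 9 + 16 + 9 + 1 = 36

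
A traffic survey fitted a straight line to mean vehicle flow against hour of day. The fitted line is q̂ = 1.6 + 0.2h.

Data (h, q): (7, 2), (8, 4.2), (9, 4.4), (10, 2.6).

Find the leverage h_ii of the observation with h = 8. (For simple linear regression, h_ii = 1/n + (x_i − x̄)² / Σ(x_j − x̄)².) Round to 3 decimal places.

h = 0.300

h̄ = (7 + 8 + 9 + 10)/4 = 8.5
Σ(h − h̄)² = 2.25 + 0.25 + 0.25 + 2.25 = 5
h = 1/4 + (-0.5)²/5 = 0.25 + 0.05 = 0.300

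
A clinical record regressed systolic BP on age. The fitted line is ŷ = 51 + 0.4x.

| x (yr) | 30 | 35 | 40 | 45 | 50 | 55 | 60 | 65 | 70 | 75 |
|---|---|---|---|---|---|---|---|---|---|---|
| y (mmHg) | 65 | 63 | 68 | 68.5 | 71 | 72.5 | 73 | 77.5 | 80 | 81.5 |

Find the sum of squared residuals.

x=30: ŷ = 51 + 0.4·30 = 63; e = 65 − 63 = 2
x=35: ŷ = 51 + 0.4·35 = 65; e = 63 − 65 = -2
x=40: ŷ = 51 + 0.4·40 = 67; e = 68 − 67 = 1
x=45: ŷ = 51 + 0.4·45 = 69; e = 68.5 − 69 = -0.5
x=50: ŷ = 51 + 0.4·50 = 71; e = 71 − 71 = 0
x=55: ŷ = 51 + 0.4·55 = 73; e = 72.5 − 73 = -0.5
x=60: ŷ = 51 + 0.4·60 = 75; e = 73 − 75 = -2
x=65: ŷ = 51 + 0.4·65 = 77; e = 77.5 − 77 = 0.5
x=70: ŷ = 51 + 0.4·70 = 79; e = 80 − 79 = 1
x=75: ŷ = 51 + 0.4·75 = 81; e = 81.5 − 81 = 0.5
SSE = 4 + 4 + 1 + 0.25 + 0 + 0.25 + 4 + 0.25 + 1 + 0.25 = 15

SSE = 15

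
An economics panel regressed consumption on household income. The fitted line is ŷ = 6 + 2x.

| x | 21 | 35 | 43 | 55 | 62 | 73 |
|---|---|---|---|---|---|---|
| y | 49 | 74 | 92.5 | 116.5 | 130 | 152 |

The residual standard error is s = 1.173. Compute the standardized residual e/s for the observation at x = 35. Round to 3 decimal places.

ŷ = 6 + 2·35 = 76
e = 74 − 76 = -2
e/s = -2 / 1.173 = -1.705

-1.705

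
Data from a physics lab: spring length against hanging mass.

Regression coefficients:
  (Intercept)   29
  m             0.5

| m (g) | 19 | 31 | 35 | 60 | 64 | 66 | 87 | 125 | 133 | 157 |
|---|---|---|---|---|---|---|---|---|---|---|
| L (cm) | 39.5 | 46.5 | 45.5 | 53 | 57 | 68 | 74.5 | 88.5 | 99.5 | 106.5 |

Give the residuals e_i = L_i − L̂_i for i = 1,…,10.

m=19: L̂ = 29 + 0.5·19 = 38.5; e = 39.5 − 38.5 = 1
m=31: L̂ = 29 + 0.5·31 = 44.5; e = 46.5 − 44.5 = 2
m=35: L̂ = 29 + 0.5·35 = 46.5; e = 45.5 − 46.5 = -1
m=60: L̂ = 29 + 0.5·60 = 59; e = 53 − 59 = -6
m=64: L̂ = 29 + 0.5·64 = 61; e = 57 − 61 = -4
m=66: L̂ = 29 + 0.5·66 = 62; e = 68 − 62 = 6
m=87: L̂ = 29 + 0.5·87 = 72.5; e = 74.5 − 72.5 = 2
m=125: L̂ = 29 + 0.5·125 = 91.5; e = 88.5 − 91.5 = -3
m=133: L̂ = 29 + 0.5·133 = 95.5; e = 99.5 − 95.5 = 4
m=157: L̂ = 29 + 0.5·157 = 107.5; e = 106.5 − 107.5 = -1

1, 2, -1, -6, -4, 6, 2, -3, 4, -1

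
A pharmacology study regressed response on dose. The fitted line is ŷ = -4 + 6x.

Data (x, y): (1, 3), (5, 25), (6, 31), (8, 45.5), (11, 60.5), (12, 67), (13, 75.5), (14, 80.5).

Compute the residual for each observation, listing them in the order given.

x=1: ŷ = -4 + 6·1 = 2; e = 3 − 2 = 1
x=5: ŷ = -4 + 6·5 = 26; e = 25 − 26 = -1
x=6: ŷ = -4 + 6·6 = 32; e = 31 − 32 = -1
x=8: ŷ = -4 + 6·8 = 44; e = 45.5 − 44 = 1.5
x=11: ŷ = -4 + 6·11 = 62; e = 60.5 − 62 = -1.5
x=12: ŷ = -4 + 6·12 = 68; e = 67 − 68 = -1
x=13: ŷ = -4 + 6·13 = 74; e = 75.5 − 74 = 1.5
x=14: ŷ = -4 + 6·14 = 80; e = 80.5 − 80 = 0.5

1, -1, -1, 1.5, -1.5, -1, 1.5, 0.5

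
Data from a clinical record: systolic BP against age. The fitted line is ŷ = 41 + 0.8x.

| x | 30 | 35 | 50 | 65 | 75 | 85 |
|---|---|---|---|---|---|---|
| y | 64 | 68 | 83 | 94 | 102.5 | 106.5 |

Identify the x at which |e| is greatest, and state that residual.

x=30: ŷ = 41 + 0.8·30 = 65; e = 64 − 65 = -1
x=35: ŷ = 41 + 0.8·35 = 69; e = 68 − 69 = -1
x=50: ŷ = 41 + 0.8·50 = 81; e = 83 − 81 = 2
x=65: ŷ = 41 + 0.8·65 = 93; e = 94 − 93 = 1
x=75: ŷ = 41 + 0.8·75 = 101; e = 102.5 − 101 = 1.5
x=85: ŷ = 41 + 0.8·85 = 109; e = 106.5 − 109 = -2.5
Largest |e| is 2.5 at x = 85, residual -2.5.

x = 85, e = -2.5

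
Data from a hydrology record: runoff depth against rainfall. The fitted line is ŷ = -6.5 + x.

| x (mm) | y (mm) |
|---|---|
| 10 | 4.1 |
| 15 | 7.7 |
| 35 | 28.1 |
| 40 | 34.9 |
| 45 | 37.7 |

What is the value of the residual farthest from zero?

r = 1.4

x=10: ŷ = -6.5 + 10 = 3.5; r = 4.1 − 3.5 = 0.6
x=15: ŷ = -6.5 + 15 = 8.5; r = 7.7 − 8.5 = -0.8
x=35: ŷ = -6.5 + 35 = 28.5; r = 28.1 − 28.5 = -0.4
x=40: ŷ = -6.5 + 40 = 33.5; r = 34.9 − 33.5 = 1.4
x=45: ŷ = -6.5 + 45 = 38.5; r = 37.7 − 38.5 = -0.8
Largest |r| is 1.4 at x = 40, residual 1.4.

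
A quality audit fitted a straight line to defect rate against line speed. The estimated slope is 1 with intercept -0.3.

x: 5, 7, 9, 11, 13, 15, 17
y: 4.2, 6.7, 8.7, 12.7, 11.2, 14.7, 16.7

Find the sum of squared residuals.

SSE = 6.5

x=5: ŷ = -0.3 + 5 = 4.7; e = 4.2 − 4.7 = -0.5
x=7: ŷ = -0.3 + 7 = 6.7; e = 6.7 − 6.7 = 0
x=9: ŷ = -0.3 + 9 = 8.7; e = 8.7 − 8.7 = 0
x=11: ŷ = -0.3 + 11 = 10.7; e = 12.7 − 10.7 = 2
x=13: ŷ = -0.3 + 13 = 12.7; e = 11.2 − 12.7 = -1.5
x=15: ŷ = -0.3 + 15 = 14.7; e = 14.7 − 14.7 = 0
x=17: ŷ = -0.3 + 17 = 16.7; e = 16.7 − 16.7 = 0
SSE = 0.25 + 0 + 0 + 4 + 2.25 + 0 + 0 = 6.5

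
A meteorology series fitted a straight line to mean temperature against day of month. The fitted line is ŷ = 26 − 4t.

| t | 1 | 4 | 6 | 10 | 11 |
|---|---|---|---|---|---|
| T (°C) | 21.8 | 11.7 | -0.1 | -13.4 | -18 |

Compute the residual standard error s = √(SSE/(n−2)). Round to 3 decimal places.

s = 1.602

t=1: ŷ = 26 − 4·1 = 22; r = 21.8 − 22 = -0.2
t=4: ŷ = 26 − 4·4 = 10; r = 11.7 − 10 = 1.7
t=6: ŷ = 26 − 4·6 = 2; r = -0.1 − 2 = -2.1
t=10: ŷ = 26 − 4·10 = -14; r = -13.4 − (-14) = 0.6
t=11: ŷ = 26 − 4·11 = -18; r = -18 − (-18) = 0
SSE = 0.04 + 2.89 + 4.41 + 0.36 + 0 = 7.7
s = √(7.7/3) = √2.56667 ≈ 1.602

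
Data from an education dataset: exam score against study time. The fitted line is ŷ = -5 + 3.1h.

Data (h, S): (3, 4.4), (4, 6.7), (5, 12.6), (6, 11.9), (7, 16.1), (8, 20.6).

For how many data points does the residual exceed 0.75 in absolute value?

3

h=3: ŷ = -5 + 3.1·3 = 4.3; r = 4.4 − 4.3 = 0.1
h=4: ŷ = -5 + 3.1·4 = 7.4; r = 6.7 − 7.4 = -0.7
h=5: ŷ = -5 + 3.1·5 = 10.5; r = 12.6 − 10.5 = 2.1
h=6: ŷ = -5 + 3.1·6 = 13.6; r = 11.9 − 13.6 = -1.7
h=7: ŷ = -5 + 3.1·7 = 16.7; r = 16.1 − 16.7 = -0.6
h=8: ŷ = -5 + 3.1·8 = 19.8; r = 20.6 − 19.8 = 0.8
|r| > 0.75: h=5 (|r|=2.1), h=6 (|r|=1.7), h=8 (|r|=0.8) → 3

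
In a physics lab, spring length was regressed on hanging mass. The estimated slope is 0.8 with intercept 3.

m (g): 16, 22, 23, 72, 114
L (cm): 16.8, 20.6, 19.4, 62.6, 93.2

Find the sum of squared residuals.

SSE = 10

m=16: L̂ = 3 + 0.8·16 = 15.8; e = 16.8 − 15.8 = 1
m=22: L̂ = 3 + 0.8·22 = 20.6; e = 20.6 − 20.6 = 0
m=23: L̂ = 3 + 0.8·23 = 21.4; e = 19.4 − 21.4 = -2
m=72: L̂ = 3 + 0.8·72 = 60.6; e = 62.6 − 60.6 = 2
m=114: L̂ = 3 + 0.8·114 = 94.2; e = 93.2 − 94.2 = -1
SSE = 1 + 0 + 4 + 4 + 1 = 10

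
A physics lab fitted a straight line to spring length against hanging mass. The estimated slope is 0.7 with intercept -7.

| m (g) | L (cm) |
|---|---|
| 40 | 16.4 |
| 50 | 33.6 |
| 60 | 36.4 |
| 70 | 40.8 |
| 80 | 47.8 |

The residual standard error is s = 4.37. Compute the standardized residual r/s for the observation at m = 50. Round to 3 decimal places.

1.281

L̂ = -7 + 0.7·50 = 28
r = 33.6 − 28 = 5.6
r/s = 5.6 / 4.37 = 1.281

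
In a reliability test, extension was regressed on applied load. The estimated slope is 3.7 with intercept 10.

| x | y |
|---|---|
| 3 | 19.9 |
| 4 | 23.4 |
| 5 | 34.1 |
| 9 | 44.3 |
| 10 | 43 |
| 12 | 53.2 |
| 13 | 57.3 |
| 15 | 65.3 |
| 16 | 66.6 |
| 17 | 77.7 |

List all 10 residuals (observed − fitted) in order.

-1.2, -1.4, 5.6, 1, -4, -1.2, -0.8, -0.2, -2.6, 4.8

x=3: ŷ = 10 + 3.7·3 = 21.1; e = 19.9 − 21.1 = -1.2
x=4: ŷ = 10 + 3.7·4 = 24.8; e = 23.4 − 24.8 = -1.4
x=5: ŷ = 10 + 3.7·5 = 28.5; e = 34.1 − 28.5 = 5.6
x=9: ŷ = 10 + 3.7·9 = 43.3; e = 44.3 − 43.3 = 1
x=10: ŷ = 10 + 3.7·10 = 47; e = 43 − 47 = -4
x=12: ŷ = 10 + 3.7·12 = 54.4; e = 53.2 − 54.4 = -1.2
x=13: ŷ = 10 + 3.7·13 = 58.1; e = 57.3 − 58.1 = -0.8
x=15: ŷ = 10 + 3.7·15 = 65.5; e = 65.3 − 65.5 = -0.2
x=16: ŷ = 10 + 3.7·16 = 69.2; e = 66.6 − 69.2 = -2.6
x=17: ŷ = 10 + 3.7·17 = 72.9; e = 77.7 − 72.9 = 4.8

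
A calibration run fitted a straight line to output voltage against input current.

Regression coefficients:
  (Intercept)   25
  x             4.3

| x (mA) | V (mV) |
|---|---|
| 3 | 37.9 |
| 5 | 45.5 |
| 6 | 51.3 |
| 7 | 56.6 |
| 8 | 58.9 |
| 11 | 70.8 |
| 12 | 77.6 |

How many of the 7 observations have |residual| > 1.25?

2

x=3: V̂ = 25 + 4.3·3 = 37.9; e = 37.9 − 37.9 = 0
x=5: V̂ = 25 + 4.3·5 = 46.5; e = 45.5 − 46.5 = -1
x=6: V̂ = 25 + 4.3·6 = 50.8; e = 51.3 − 50.8 = 0.5
x=7: V̂ = 25 + 4.3·7 = 55.1; e = 56.6 − 55.1 = 1.5
x=8: V̂ = 25 + 4.3·8 = 59.4; e = 58.9 − 59.4 = -0.5
x=11: V̂ = 25 + 4.3·11 = 72.3; e = 70.8 − 72.3 = -1.5
x=12: V̂ = 25 + 4.3·12 = 76.6; e = 77.6 − 76.6 = 1
|e| > 1.25: x=7 (|e|=1.5), x=11 (|e|=1.5) → 2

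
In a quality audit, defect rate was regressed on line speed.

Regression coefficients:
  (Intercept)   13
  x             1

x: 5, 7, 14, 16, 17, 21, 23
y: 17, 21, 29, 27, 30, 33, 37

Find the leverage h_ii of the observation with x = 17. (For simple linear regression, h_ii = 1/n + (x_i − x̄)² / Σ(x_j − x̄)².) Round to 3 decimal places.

h = 0.162

x̄ = (5 + 7 + 14 + 16 + 17 + 21 + 23)/7 = 14.7143
Σ(x − x̄)² = 94.3673 + 59.5102 + 0.510204 + 1.65306 + 5.22449 + 39.5102 + 68.6531 = 269.429
h = 1/7 + (2.28571)²/269.429 = 0.142857 + 0.019391 = 0.162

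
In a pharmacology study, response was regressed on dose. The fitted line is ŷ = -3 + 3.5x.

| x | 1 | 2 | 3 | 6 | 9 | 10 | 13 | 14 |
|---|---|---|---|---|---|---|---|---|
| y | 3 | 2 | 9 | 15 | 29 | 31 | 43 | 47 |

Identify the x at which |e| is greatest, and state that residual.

x = 6, e = -3

x=1: ŷ = -3 + 3.5·1 = 0.5; e = 3 − 0.5 = 2.5
x=2: ŷ = -3 + 3.5·2 = 4; e = 2 − 4 = -2
x=3: ŷ = -3 + 3.5·3 = 7.5; e = 9 − 7.5 = 1.5
x=6: ŷ = -3 + 3.5·6 = 18; e = 15 − 18 = -3
x=9: ŷ = -3 + 3.5·9 = 28.5; e = 29 − 28.5 = 0.5
x=10: ŷ = -3 + 3.5·10 = 32; e = 31 − 32 = -1
x=13: ŷ = -3 + 3.5·13 = 42.5; e = 43 − 42.5 = 0.5
x=14: ŷ = -3 + 3.5·14 = 46; e = 47 − 46 = 1
Largest |e| is 3 at x = 6, residual -3.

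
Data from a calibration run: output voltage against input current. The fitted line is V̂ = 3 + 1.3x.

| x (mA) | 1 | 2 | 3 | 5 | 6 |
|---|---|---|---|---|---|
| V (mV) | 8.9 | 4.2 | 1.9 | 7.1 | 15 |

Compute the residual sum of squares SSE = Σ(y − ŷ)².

x=1: V̂ = 3 + 1.3·1 = 4.3; r = 8.9 − 4.3 = 4.6
x=2: V̂ = 3 + 1.3·2 = 5.6; r = 4.2 − 5.6 = -1.4
x=3: V̂ = 3 + 1.3·3 = 6.9; r = 1.9 − 6.9 = -5
x=5: V̂ = 3 + 1.3·5 = 9.5; r = 7.1 − 9.5 = -2.4
x=6: V̂ = 3 + 1.3·6 = 10.8; r = 15 − 10.8 = 4.2
SSE = 21.16 + 1.96 + 25 + 5.76 + 17.64 = 71.52

SSE = 71.52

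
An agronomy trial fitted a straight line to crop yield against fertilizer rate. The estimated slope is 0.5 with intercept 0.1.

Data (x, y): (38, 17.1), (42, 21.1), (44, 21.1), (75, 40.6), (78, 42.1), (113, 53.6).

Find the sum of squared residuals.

SSE = 32

x=38: ŷ = 0.1 + 0.5·38 = 19.1; r = 17.1 − 19.1 = -2
x=42: ŷ = 0.1 + 0.5·42 = 21.1; r = 21.1 − 21.1 = 0
x=44: ŷ = 0.1 + 0.5·44 = 22.1; r = 21.1 − 22.1 = -1
x=75: ŷ = 0.1 + 0.5·75 = 37.6; r = 40.6 − 37.6 = 3
x=78: ŷ = 0.1 + 0.5·78 = 39.1; r = 42.1 − 39.1 = 3
x=113: ŷ = 0.1 + 0.5·113 = 56.6; r = 53.6 − 56.6 = -3
SSE = 4 + 0 + 1 + 9 + 9 + 9 = 32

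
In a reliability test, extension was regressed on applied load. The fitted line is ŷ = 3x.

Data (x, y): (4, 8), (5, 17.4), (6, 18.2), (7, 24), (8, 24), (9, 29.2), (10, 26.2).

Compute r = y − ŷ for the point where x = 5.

r = 2.4

ŷ = 3·5 = 15
r = 17.4 − 15 = 2.4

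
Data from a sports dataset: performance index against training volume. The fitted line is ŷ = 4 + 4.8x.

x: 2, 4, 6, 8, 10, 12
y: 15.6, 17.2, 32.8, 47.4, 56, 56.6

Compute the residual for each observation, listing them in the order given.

2, -6, 0, 5, 4, -5

x=2: ŷ = 4 + 4.8·2 = 13.6; e = 15.6 − 13.6 = 2
x=4: ŷ = 4 + 4.8·4 = 23.2; e = 17.2 − 23.2 = -6
x=6: ŷ = 4 + 4.8·6 = 32.8; e = 32.8 − 32.8 = 0
x=8: ŷ = 4 + 4.8·8 = 42.4; e = 47.4 − 42.4 = 5
x=10: ŷ = 4 + 4.8·10 = 52; e = 56 − 52 = 4
x=12: ŷ = 4 + 4.8·12 = 61.6; e = 56.6 − 61.6 = -5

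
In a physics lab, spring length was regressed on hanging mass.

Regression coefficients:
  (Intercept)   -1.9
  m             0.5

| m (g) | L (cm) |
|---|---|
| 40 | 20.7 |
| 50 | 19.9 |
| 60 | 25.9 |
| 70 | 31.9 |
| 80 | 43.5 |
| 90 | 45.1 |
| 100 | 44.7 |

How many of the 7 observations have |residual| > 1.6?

m=40: L̂ = -1.9 + 0.5·40 = 18.1; r = 20.7 − 18.1 = 2.6
m=50: L̂ = -1.9 + 0.5·50 = 23.1; r = 19.9 − 23.1 = -3.2
m=60: L̂ = -1.9 + 0.5·60 = 28.1; r = 25.9 − 28.1 = -2.2
m=70: L̂ = -1.9 + 0.5·70 = 33.1; r = 31.9 − 33.1 = -1.2
m=80: L̂ = -1.9 + 0.5·80 = 38.1; r = 43.5 − 38.1 = 5.4
m=90: L̂ = -1.9 + 0.5·90 = 43.1; r = 45.1 − 43.1 = 2
m=100: L̂ = -1.9 + 0.5·100 = 48.1; r = 44.7 − 48.1 = -3.4
|r| > 1.6: m=40 (|r|=2.6), m=50 (|r|=3.2), m=60 (|r|=2.2), m=80 (|r|=5.4), m=90 (|r|=2), m=100 (|r|=3.4) → 6

6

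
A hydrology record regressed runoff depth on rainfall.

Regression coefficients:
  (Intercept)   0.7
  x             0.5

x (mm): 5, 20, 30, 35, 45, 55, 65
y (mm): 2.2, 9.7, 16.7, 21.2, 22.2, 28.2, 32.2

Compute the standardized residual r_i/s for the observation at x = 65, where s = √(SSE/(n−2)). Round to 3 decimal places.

-0.598

x=5: ŷ = 0.7 + 0.5·5 = 3.2; r = 2.2 − 3.2 = -1
x=20: ŷ = 0.7 + 0.5·20 = 10.7; r = 9.7 − 10.7 = -1
x=30: ŷ = 0.7 + 0.5·30 = 15.7; r = 16.7 − 15.7 = 1
x=35: ŷ = 0.7 + 0.5·35 = 18.2; r = 21.2 − 18.2 = 3
x=45: ŷ = 0.7 + 0.5·45 = 23.2; r = 22.2 − 23.2 = -1
x=55: ŷ = 0.7 + 0.5·55 = 28.2; r = 28.2 − 28.2 = 0
x=65: ŷ = 0.7 + 0.5·65 = 33.2; r = 32.2 − 33.2 = -1
SSE = 1 + 1 + 1 + 9 + 1 + 0 + 1 = 14
s = √(14/5) = 1.67332
r/s = -1 / 1.67332 = -0.598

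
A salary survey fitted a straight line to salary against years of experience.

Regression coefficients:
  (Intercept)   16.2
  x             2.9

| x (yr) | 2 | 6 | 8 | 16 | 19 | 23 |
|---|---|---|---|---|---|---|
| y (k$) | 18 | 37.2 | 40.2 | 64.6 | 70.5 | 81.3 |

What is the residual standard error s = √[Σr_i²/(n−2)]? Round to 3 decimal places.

x=2: ŷ = 16.2 + 2.9·2 = 22; r = 18 − 22 = -4
x=6: ŷ = 16.2 + 2.9·6 = 33.6; r = 37.2 − 33.6 = 3.6
x=8: ŷ = 16.2 + 2.9·8 = 39.4; r = 40.2 − 39.4 = 0.8
x=16: ŷ = 16.2 + 2.9·16 = 62.6; r = 64.6 − 62.6 = 2
x=19: ŷ = 16.2 + 2.9·19 = 71.3; r = 70.5 − 71.3 = -0.8
x=23: ŷ = 16.2 + 2.9·23 = 82.9; r = 81.3 − 82.9 = -1.6
SSE = 16 + 12.96 + 0.64 + 4 + 0.64 + 2.56 = 36.8
s = √(36.8/4) = √9.2 ≈ 3.033

s = 3.033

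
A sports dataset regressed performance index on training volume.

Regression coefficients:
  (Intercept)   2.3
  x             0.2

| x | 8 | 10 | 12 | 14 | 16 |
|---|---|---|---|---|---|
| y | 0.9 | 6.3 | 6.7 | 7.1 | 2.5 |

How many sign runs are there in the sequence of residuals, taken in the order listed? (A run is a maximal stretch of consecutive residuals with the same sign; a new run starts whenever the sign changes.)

3 runs

x=8: ŷ = 2.3 + 0.2·8 = 3.9; r = 0.9 − 3.9 = -3
x=10: ŷ = 2.3 + 0.2·10 = 4.3; r = 6.3 − 4.3 = 2
x=12: ŷ = 2.3 + 0.2·12 = 4.7; r = 6.7 − 4.7 = 2
x=14: ŷ = 2.3 + 0.2·14 = 5.1; r = 7.1 − 5.1 = 2
x=16: ŷ = 2.3 + 0.2·16 = 5.5; r = 2.5 − 5.5 = -3
Signs: − + + + −
Runs: −×1, +×3, −×1 → 3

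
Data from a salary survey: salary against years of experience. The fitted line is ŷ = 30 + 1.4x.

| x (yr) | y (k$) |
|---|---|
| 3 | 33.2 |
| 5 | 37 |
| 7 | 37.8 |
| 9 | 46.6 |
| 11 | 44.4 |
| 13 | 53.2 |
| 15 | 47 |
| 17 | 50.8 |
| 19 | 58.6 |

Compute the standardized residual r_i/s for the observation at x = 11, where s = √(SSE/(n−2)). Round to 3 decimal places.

x=3: ŷ = 30 + 1.4·3 = 34.2; r = 33.2 − 34.2 = -1
x=5: ŷ = 30 + 1.4·5 = 37; r = 37 − 37 = 0
x=7: ŷ = 30 + 1.4·7 = 39.8; r = 37.8 − 39.8 = -2
x=9: ŷ = 30 + 1.4·9 = 42.6; r = 46.6 − 42.6 = 4
x=11: ŷ = 30 + 1.4·11 = 45.4; r = 44.4 − 45.4 = -1
x=13: ŷ = 30 + 1.4·13 = 48.2; r = 53.2 − 48.2 = 5
x=15: ŷ = 30 + 1.4·15 = 51; r = 47 − 51 = -4
x=17: ŷ = 30 + 1.4·17 = 53.8; r = 50.8 − 53.8 = -3
x=19: ŷ = 30 + 1.4·19 = 56.6; r = 58.6 − 56.6 = 2
SSE = 1 + 0 + 4 + 16 + 1 + 25 + 16 + 9 + 4 = 76
s = √(76/7) = 3.29502
r/s = -1 / 3.29502 = -0.303

-0.303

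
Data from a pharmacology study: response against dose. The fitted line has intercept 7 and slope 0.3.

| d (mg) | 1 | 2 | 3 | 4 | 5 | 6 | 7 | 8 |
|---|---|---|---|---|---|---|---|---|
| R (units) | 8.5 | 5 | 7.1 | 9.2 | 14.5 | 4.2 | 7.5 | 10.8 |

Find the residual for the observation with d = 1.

ŷ = 7 + 0.3·1 = 7.3
e = 8.5 − 7.3 = 1.2

e = 1.2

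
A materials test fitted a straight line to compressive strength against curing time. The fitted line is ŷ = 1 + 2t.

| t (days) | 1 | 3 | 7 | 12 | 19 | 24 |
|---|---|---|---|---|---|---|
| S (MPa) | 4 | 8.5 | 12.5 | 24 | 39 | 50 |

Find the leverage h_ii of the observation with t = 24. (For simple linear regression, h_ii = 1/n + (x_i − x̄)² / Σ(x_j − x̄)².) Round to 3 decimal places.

h = 0.575

t̄ = (1 + 3 + 7 + 12 + 19 + 24)/6 = 11
Σ(t − t̄)² = 100 + 64 + 16 + 1 + 64 + 169 = 414
h = 1/6 + (13)²/414 = 0.166667 + 0.408213 = 0.575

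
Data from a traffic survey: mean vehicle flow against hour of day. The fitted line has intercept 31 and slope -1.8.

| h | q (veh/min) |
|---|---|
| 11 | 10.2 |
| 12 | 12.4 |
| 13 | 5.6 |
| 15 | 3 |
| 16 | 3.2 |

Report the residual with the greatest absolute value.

h=11: q̂ = 31 − 1.8·11 = 11.2; r = 10.2 − 11.2 = -1
h=12: q̂ = 31 − 1.8·12 = 9.4; r = 12.4 − 9.4 = 3
h=13: q̂ = 31 − 1.8·13 = 7.6; r = 5.6 − 7.6 = -2
h=15: q̂ = 31 − 1.8·15 = 4; r = 3 − 4 = -1
h=16: q̂ = 31 − 1.8·16 = 2.2; r = 3.2 − 2.2 = 1
Largest |r| is 3 at h = 12, residual 3.

r = 3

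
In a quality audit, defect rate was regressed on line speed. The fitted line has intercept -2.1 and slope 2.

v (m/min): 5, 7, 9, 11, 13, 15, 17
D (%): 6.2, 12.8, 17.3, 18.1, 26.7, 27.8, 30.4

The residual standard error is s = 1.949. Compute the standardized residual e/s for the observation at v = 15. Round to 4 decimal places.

ŷ = -2.1 + 2·15 = 27.9
e = 27.8 − 27.9 = -0.1
e/s = -0.1 / 1.949 = -0.0513

-0.0513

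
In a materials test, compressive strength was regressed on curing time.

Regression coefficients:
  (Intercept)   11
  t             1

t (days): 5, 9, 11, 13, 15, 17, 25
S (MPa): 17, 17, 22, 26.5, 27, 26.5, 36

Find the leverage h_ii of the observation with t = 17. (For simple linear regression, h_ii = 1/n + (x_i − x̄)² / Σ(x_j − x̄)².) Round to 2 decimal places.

t̄ = (5 + 9 + 11 + 13 + 15 + 17 + 25)/7 = 13.5714
Σ(t − t̄)² = 73.4694 + 20.898 + 6.61224 + 0.326531 + 2.04082 + 11.7551 + 130.612 = 245.714
h = 1/7 + (3.42857)²/245.714 = 0.142857 + 0.0478405 = 0.19

h = 0.19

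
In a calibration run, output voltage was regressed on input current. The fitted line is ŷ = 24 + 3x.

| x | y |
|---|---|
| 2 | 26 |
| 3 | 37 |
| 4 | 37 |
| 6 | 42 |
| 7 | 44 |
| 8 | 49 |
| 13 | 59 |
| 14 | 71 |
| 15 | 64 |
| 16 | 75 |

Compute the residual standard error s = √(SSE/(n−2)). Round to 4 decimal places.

s = 3.7081

x=2: ŷ = 24 + 3·2 = 30; r = 26 − 30 = -4
x=3: ŷ = 24 + 3·3 = 33; r = 37 − 33 = 4
x=4: ŷ = 24 + 3·4 = 36; r = 37 − 36 = 1
x=6: ŷ = 24 + 3·6 = 42; r = 42 − 42 = 0
x=7: ŷ = 24 + 3·7 = 45; r = 44 − 45 = -1
x=8: ŷ = 24 + 3·8 = 48; r = 49 − 48 = 1
x=13: ŷ = 24 + 3·13 = 63; r = 59 − 63 = -4
x=14: ŷ = 24 + 3·14 = 66; r = 71 − 66 = 5
x=15: ŷ = 24 + 3·15 = 69; r = 64 − 69 = -5
x=16: ŷ = 24 + 3·16 = 72; r = 75 − 72 = 3
SSE = 16 + 16 + 1 + 0 + 1 + 1 + 16 + 25 + 25 + 9 = 110
s = √(110/8) = √13.75 ≈ 3.7081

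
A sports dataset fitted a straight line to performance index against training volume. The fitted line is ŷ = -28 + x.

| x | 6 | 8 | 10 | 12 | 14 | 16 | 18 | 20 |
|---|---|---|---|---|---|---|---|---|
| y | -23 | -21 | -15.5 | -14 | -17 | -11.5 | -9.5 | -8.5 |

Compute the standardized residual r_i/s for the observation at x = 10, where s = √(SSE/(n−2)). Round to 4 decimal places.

1.3056

x=6: ŷ = -28 + 6 = -22; r = -23 − (-22) = -1
x=8: ŷ = -28 + 8 = -20; r = -21 − (-20) = -1
x=10: ŷ = -28 + 10 = -18; r = -15.5 − (-18) = 2.5
x=12: ŷ = -28 + 12 = -16; r = -14 − (-16) = 2
x=14: ŷ = -28 + 14 = -14; r = -17 − (-14) = -3
x=16: ŷ = -28 + 16 = -12; r = -11.5 − (-12) = 0.5
x=18: ŷ = -28 + 18 = -10; r = -9.5 − (-10) = 0.5
x=20: ŷ = -28 + 20 = -8; r = -8.5 − (-8) = -0.5
SSE = 1 + 1 + 6.25 + 4 + 9 + 0.25 + 0.25 + 0.25 = 22
s = √(22/6) = 1.91485
r/s = 2.5 / 1.91485 = 1.3056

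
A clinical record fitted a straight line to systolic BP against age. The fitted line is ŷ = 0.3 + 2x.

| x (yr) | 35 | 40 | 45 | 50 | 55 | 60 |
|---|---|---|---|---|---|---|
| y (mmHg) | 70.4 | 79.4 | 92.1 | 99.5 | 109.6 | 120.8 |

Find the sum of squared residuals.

x=35: ŷ = 0.3 + 2·35 = 70.3; e = 70.4 − 70.3 = 0.1
x=40: ŷ = 0.3 + 2·40 = 80.3; e = 79.4 − 80.3 = -0.9
x=45: ŷ = 0.3 + 2·45 = 90.3; e = 92.1 − 90.3 = 1.8
x=50: ŷ = 0.3 + 2·50 = 100.3; e = 99.5 − 100.3 = -0.8
x=55: ŷ = 0.3 + 2·55 = 110.3; e = 109.6 − 110.3 = -0.7
x=60: ŷ = 0.3 + 2·60 = 120.3; e = 120.8 − 120.3 = 0.5
SSE = 0.01 + 0.81 + 3.24 + 0.64 + 0.49 + 0.25 = 5.44

SSE = 5.44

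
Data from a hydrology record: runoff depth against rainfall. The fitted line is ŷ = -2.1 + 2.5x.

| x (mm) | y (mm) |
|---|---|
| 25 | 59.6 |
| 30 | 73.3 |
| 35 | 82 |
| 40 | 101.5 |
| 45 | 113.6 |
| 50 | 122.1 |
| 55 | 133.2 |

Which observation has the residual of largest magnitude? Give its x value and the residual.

x = 40, r = 3.6

x=25: ŷ = -2.1 + 2.5·25 = 60.4; r = 59.6 − 60.4 = -0.8
x=30: ŷ = -2.1 + 2.5·30 = 72.9; r = 73.3 − 72.9 = 0.4
x=35: ŷ = -2.1 + 2.5·35 = 85.4; r = 82 − 85.4 = -3.4
x=40: ŷ = -2.1 + 2.5·40 = 97.9; r = 101.5 − 97.9 = 3.6
x=45: ŷ = -2.1 + 2.5·45 = 110.4; r = 113.6 − 110.4 = 3.2
x=50: ŷ = -2.1 + 2.5·50 = 122.9; r = 122.1 − 122.9 = -0.8
x=55: ŷ = -2.1 + 2.5·55 = 135.4; r = 133.2 − 135.4 = -2.2
Largest |r| is 3.6 at x = 40, residual 3.6.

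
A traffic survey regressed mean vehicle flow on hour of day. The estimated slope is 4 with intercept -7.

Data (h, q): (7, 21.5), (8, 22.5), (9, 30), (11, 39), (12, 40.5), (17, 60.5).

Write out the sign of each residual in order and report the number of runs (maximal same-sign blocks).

h=7: ŷ = -7 + 4·7 = 21; e = 21.5 − 21 = 0.5
h=8: ŷ = -7 + 4·8 = 25; e = 22.5 − 25 = -2.5
h=9: ŷ = -7 + 4·9 = 29; e = 30 − 29 = 1
h=11: ŷ = -7 + 4·11 = 37; e = 39 − 37 = 2
h=12: ŷ = -7 + 4·12 = 41; e = 40.5 − 41 = -0.5
h=17: ŷ = -7 + 4·17 = 61; e = 60.5 − 61 = -0.5
Signs: + − + + − −
Runs: +×1, −×1, +×2, −×2 → 4

4 runs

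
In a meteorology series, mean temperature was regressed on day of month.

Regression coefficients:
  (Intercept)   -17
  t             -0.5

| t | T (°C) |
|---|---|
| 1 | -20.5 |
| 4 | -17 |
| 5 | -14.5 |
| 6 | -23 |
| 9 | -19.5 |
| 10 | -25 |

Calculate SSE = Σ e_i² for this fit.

SSE = 60

t=1: ŷ = -17 − 0.5·1 = -17.5; e = -20.5 − (-17.5) = -3
t=4: ŷ = -17 − 0.5·4 = -19; e = -17 − (-19) = 2
t=5: ŷ = -17 − 0.5·5 = -19.5; e = -14.5 − (-19.5) = 5
t=6: ŷ = -17 − 0.5·6 = -20; e = -23 − (-20) = -3
t=9: ŷ = -17 − 0.5·9 = -21.5; e = -19.5 − (-21.5) = 2
t=10: ŷ = -17 − 0.5·10 = -22; e = -25 − (-22) = -3
SSE = 9 + 4 + 25 + 9 + 4 + 9 = 60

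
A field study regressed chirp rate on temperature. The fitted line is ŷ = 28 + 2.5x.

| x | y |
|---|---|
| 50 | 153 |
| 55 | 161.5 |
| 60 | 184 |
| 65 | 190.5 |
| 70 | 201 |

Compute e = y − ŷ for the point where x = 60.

ŷ = 28 + 2.5·60 = 178
e = 184 − 178 = 6

e = 6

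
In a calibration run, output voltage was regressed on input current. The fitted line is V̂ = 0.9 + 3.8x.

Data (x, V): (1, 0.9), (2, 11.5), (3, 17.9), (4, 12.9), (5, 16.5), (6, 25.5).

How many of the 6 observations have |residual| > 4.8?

x=1: V̂ = 0.9 + 3.8·1 = 4.7; e = 0.9 − 4.7 = -3.8
x=2: V̂ = 0.9 + 3.8·2 = 8.5; e = 11.5 − 8.5 = 3
x=3: V̂ = 0.9 + 3.8·3 = 12.3; e = 17.9 − 12.3 = 5.6
x=4: V̂ = 0.9 + 3.8·4 = 16.1; e = 12.9 − 16.1 = -3.2
x=5: V̂ = 0.9 + 3.8·5 = 19.9; e = 16.5 − 19.9 = -3.4
x=6: V̂ = 0.9 + 3.8·6 = 23.7; e = 25.5 − 23.7 = 1.8
|e| > 4.8: x=3 (|e|=5.6) → 1

1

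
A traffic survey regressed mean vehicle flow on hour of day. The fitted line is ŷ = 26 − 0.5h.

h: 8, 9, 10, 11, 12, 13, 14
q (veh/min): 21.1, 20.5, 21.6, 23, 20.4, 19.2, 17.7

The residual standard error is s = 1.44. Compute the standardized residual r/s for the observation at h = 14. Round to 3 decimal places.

-0.903

ŷ = 26 − 0.5·14 = 19
r = 17.7 − 19 = -1.3
r/s = -1.3 / 1.44 = -0.903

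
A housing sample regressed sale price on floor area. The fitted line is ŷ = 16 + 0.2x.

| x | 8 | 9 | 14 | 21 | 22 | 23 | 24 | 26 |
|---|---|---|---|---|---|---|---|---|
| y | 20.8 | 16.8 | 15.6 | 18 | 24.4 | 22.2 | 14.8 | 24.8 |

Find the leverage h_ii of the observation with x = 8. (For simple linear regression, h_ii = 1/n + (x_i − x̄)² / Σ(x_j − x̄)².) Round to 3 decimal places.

h = 0.436

x̄ = (8 + 9 + 14 + 21 + 22 + 23 + 24 + 26)/8 = 18.375
Σ(x − x̄)² = 107.641 + 87.8906 + 19.1406 + 6.89062 + 13.1406 + 21.3906 + 31.6406 + 58.1406 = 345.875
h = 1/8 + (-10.375)²/345.875 = 0.125 + 0.311213 = 0.436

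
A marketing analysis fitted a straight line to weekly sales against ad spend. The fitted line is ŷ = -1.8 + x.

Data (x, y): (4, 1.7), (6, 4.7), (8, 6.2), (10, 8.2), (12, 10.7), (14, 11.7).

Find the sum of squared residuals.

x=4: ŷ = -1.8 + 4 = 2.2; r = 1.7 − 2.2 = -0.5
x=6: ŷ = -1.8 + 6 = 4.2; r = 4.7 − 4.2 = 0.5
x=8: ŷ = -1.8 + 8 = 6.2; r = 6.2 − 6.2 = 0
x=10: ŷ = -1.8 + 10 = 8.2; r = 8.2 − 8.2 = 0
x=12: ŷ = -1.8 + 12 = 10.2; r = 10.7 − 10.2 = 0.5
x=14: ŷ = -1.8 + 14 = 12.2; r = 11.7 − 12.2 = -0.5
SSE = 0.25 + 0.25 + 0 + 0 + 0.25 + 0.25 = 1

SSE = 1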